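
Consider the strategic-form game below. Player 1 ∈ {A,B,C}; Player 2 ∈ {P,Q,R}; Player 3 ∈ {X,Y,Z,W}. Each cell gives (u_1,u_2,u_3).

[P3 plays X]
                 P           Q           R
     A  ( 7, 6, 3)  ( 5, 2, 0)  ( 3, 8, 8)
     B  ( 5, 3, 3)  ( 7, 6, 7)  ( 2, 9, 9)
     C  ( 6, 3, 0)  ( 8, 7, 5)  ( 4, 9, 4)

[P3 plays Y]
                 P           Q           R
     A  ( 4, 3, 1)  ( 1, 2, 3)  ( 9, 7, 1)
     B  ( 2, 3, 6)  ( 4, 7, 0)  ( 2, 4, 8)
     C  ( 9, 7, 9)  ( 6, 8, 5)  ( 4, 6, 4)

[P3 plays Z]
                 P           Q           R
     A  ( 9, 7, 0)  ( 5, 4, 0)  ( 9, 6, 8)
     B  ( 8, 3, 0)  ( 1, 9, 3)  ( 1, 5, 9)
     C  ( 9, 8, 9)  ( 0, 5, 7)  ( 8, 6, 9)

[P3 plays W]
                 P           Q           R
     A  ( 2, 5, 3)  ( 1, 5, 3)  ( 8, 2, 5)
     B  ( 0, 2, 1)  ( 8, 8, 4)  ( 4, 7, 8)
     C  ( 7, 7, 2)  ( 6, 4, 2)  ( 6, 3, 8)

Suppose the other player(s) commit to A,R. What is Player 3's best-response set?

argmax u_3 = {X,Z}

u_3(X vs A,R) = 8
u_3(Y vs A,R) = 1
u_3(Z vs A,R) = 8
u_3(W vs A,R) = 5
max payoff 8 at {X,Z}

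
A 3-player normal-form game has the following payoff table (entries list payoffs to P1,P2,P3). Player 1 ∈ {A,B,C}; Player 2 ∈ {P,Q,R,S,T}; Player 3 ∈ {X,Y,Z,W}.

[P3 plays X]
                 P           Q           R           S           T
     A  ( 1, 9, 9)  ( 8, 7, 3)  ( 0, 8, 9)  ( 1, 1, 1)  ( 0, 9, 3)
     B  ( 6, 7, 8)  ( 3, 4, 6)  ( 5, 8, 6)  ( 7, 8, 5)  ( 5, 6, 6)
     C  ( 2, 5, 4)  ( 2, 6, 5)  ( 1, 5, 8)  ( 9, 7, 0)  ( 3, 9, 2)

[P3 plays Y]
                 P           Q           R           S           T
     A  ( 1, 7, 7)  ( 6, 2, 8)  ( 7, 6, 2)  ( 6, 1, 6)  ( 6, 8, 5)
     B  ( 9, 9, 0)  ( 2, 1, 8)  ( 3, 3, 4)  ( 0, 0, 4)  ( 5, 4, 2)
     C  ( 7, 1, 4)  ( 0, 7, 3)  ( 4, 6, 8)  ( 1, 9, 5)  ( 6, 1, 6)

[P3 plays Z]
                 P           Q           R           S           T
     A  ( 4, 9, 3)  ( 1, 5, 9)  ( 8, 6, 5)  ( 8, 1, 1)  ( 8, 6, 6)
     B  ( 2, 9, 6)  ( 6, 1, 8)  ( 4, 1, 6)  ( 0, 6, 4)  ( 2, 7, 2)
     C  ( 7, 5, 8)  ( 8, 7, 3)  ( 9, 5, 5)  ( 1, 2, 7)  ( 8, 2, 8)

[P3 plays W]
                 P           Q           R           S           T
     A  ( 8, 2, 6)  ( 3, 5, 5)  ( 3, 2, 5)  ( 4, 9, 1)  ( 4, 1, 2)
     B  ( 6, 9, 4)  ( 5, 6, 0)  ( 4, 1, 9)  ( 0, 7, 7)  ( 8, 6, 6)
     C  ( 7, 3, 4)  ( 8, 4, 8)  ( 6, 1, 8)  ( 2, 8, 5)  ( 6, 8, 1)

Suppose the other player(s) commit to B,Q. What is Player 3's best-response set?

u_3(X vs B,Q) = 6
u_3(Y vs B,Q) = 8
u_3(Z vs B,Q) = 8
u_3(W vs B,Q) = 0
max payoff 8 at {Y,Z}

argmax u_3 = {Y,Z}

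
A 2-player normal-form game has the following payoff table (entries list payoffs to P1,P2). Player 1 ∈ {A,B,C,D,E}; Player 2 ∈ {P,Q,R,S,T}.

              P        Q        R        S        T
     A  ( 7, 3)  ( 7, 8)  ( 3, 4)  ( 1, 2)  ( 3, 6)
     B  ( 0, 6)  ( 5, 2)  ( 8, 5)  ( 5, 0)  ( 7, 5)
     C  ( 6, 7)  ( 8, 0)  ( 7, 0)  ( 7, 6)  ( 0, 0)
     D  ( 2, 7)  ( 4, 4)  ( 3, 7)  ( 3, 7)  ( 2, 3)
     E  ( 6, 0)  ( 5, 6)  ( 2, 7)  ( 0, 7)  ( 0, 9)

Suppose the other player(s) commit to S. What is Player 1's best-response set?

argmax u_1 = {C}

u_1(A vs S) = 1
u_1(B vs S) = 5
u_1(C vs S) = 7
u_1(D vs S) = 3
u_1(E vs S) = 0
max payoff 7 at {C}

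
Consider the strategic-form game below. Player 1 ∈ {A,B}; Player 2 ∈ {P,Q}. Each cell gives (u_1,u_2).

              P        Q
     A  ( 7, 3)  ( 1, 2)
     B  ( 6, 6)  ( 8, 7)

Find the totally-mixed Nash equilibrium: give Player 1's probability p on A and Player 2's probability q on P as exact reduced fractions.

P1 indiff ⇒ q·7+(1-q)·1 = q·6+(1-q)·8 ⇒ q(1) = (1-q)(7) ⇒ q = 7/8
P2 indiff ⇒ p·3+(1-p)·6 = p·2+(1-p)·7 ⇒ p(1) = (1-p)(1) ⇒ p = 1/2

p=1/2, q=7/8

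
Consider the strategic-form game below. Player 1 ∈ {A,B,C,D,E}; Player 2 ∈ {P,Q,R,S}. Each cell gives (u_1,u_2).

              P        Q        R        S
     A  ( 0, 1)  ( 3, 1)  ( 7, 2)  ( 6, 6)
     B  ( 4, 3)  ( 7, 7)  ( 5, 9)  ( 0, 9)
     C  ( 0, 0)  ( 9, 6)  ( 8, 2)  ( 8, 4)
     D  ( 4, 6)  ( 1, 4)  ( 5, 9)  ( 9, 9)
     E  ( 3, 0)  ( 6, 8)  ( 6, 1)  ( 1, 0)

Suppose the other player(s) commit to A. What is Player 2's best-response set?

u_2(P vs A) = 1
u_2(Q vs A) = 1
u_2(R vs A) = 2
u_2(S vs A) = 6
max payoff 6 at {S}

BR_2 = {S}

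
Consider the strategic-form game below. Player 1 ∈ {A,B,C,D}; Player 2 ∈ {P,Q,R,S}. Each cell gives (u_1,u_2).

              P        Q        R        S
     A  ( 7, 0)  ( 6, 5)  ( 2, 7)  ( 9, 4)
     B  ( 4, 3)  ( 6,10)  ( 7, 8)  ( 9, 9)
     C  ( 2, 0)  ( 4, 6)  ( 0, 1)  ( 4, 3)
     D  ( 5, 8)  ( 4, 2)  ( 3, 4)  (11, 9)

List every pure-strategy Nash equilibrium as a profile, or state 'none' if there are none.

PSNE = {(B,Q), (D,S)}

(A,P): not NE [P2→R gives 7>0]
(A,Q): not NE [P2→R gives 7>5]
(A,R): not NE [P1→B gives 7>2]
(A,S): not NE [P1→D gives 11>9; P2→R gives 7>4]
(B,P): not NE [P1→A gives 7>4; P2→Q gives 10>3]
(B,Q): NE
(B,R): not NE [P2→Q gives 10>8]
(B,S): not NE [P1→D gives 11>9; P2→Q gives 10>9]
(C,P): not NE [P1→A gives 7>2; P2→Q gives 6>0]
(C,Q): not NE [P1→B gives 6>4]
(C,R): not NE [P1→B gives 7>0; P2→Q gives 6>1]
(C,S): not NE [P1→D gives 11>4; P2→Q gives 6>3]
(D,P): not NE [P1→A gives 7>5; P2→S gives 9>8]
(D,Q): not NE [P1→B gives 6>4; P2→S gives 9>2]
(D,R): not NE [P1→B gives 7>3; P2→S gives 9>4]
(D,S): NE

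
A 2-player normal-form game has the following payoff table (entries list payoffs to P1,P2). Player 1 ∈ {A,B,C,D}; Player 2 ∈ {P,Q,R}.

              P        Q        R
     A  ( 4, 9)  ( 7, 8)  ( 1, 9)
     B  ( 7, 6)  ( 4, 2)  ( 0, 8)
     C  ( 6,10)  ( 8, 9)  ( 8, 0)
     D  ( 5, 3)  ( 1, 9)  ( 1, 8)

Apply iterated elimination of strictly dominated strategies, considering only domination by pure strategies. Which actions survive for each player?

Survivors P1:{B,C} P2:{P,R}

P1 drop A (C beats it: P:6>4 Q:8>7 R:8>1)
P1 drop D (C beats it: P:6>5 Q:8>1 R:8>1)
P2 drop Q (P beats it: B:6>2 C:10>9)
P1→{B,C} P2→{P,R}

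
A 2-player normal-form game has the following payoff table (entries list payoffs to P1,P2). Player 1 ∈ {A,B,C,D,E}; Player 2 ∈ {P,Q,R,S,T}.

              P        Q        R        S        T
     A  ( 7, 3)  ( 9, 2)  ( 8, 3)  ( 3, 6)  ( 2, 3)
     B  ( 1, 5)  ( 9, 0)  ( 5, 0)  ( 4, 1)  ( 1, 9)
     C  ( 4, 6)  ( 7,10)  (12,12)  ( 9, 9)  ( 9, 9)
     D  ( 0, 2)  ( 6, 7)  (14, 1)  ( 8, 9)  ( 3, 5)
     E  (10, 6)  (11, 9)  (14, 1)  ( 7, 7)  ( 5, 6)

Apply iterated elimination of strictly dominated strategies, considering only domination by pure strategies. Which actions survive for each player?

Remaining: P1:{C,D,E} P2:{Q,R,S}

P1 drop A (E beats it: P:10>7 Q:11>9 R:14>8 S:7>3 T:5>2)
P1 drop B (E beats it: P:10>1 Q:11>9 R:14>5 S:7>4 T:5>1)
P2 drop P (Q beats it: C:10>6 D:7>2 E:9>6)
P2 drop T (Q beats it: C:10>9 D:7>5 E:9>6)
P1→{C,D,E} P2→{Q,R,S}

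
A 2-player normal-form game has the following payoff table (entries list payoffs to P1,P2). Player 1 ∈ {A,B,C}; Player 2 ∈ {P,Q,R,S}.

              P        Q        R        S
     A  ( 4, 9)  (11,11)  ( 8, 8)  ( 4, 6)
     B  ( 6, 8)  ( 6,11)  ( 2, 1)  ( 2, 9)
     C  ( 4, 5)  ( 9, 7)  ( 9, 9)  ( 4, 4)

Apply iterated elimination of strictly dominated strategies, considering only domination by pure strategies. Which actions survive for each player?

Remaining: P1:{A,C} P2:{Q,R}

P2 drop P (Q beats it: A:11>9 B:11>8 C:7>5)
P1 drop B (A beats it: Q:11>6 R:8>2 S:4>2)
P2 drop S (Q beats it: A:11>6 C:7>4)
P1→{A,C} P2→{Q,R}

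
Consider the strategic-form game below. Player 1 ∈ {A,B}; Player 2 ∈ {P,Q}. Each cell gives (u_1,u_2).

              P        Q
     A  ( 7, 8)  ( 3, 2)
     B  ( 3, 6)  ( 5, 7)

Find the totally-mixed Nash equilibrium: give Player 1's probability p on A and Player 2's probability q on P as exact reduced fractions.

P1 indiff ⇒ q·7+(1-q)·3 = q·3+(1-q)·5 ⇒ q(4) = (1-q)(2) ⇒ q = 1/3
P2 indiff ⇒ p·8+(1-p)·6 = p·2+(1-p)·7 ⇒ p(6) = (1-p)(1) ⇒ p = 1/7

(p,q) = (1/7, 1/3)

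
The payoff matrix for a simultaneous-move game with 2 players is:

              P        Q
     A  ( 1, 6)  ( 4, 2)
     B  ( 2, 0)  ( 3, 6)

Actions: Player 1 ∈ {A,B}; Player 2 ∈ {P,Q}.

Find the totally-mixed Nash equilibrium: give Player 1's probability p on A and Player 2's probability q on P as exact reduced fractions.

p=3/5, q=1/2

P1 indiff ⇒ q·1+(1-q)·4 = q·2+(1-q)·3 ⇒ q(-1) = (1-q)(-1) ⇒ q = 1/2
P2 indiff ⇒ p·6+(1-p)·0 = p·2+(1-p)·6 ⇒ p(4) = (1-p)(6) ⇒ p = 3/5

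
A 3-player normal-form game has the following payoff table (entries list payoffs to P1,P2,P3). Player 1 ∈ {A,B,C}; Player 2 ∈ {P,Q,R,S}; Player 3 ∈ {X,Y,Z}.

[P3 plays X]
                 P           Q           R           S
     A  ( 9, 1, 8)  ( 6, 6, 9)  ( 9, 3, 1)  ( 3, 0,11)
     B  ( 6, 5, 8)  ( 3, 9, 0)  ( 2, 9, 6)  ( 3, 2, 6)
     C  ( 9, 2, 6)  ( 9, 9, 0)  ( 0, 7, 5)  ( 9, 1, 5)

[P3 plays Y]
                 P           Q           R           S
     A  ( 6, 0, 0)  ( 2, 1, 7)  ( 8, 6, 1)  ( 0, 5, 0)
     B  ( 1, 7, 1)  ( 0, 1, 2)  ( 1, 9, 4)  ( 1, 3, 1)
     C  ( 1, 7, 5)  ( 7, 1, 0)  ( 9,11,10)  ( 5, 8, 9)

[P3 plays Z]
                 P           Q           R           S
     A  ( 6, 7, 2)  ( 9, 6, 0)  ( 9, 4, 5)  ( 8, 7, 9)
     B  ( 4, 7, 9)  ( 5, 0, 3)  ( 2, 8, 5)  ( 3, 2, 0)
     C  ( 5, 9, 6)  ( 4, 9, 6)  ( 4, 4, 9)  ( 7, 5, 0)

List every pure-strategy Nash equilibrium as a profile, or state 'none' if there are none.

PSNE = {(C,R,Y)}

(A,P,X): not NE [P2→Q gives 6>1]
(A,P,Y): not NE [P2→R gives 6>0; P3→X gives 8>0]
(A,P,Z): not NE [P3→X gives 8>2]
(A,Q,X): not NE [P1→C gives 9>6]
(A,Q,Y): not NE [P1→C gives 7>2; P2→R gives 6>1; P3→X gives 9>7]
(A,Q,Z): not NE [P2→S gives 7>6; P3→X gives 9>0]
(A,R,X): not NE [P2→Q gives 6>3; P3→Z gives 5>1]
(A,R,Y): not NE [P1→C gives 9>8; P3→Z gives 5>1]
(A,R,Z): not NE [P2→S gives 7>4]
(A,S,X): not NE [P1→C gives 9>3; P2→Q gives 6>0]
(A,S,Y): not NE [P1→C gives 5>0; P2→R gives 6>5; P3→X gives 11>0]
(A,S,Z): not NE [P3→X gives 11>9]
(B,P,X): not NE [P1→C gives 9>6; P2→R gives 9>5; P3→Z gives 9>8]
(B,P,Y): not NE [P1→A gives 6>1; P2→R gives 9>7; P3→Z gives 9>1]
(B,P,Z): not NE [P1→A gives 6>4; P2→R gives 8>7]
(B,Q,X): not NE [P1→C gives 9>3; P3→Z gives 3>0]
(B,Q,Y): not NE [P1→C gives 7>0; P2→R gives 9>1; P3→Z gives 3>2]
(B,Q,Z): not NE [P1→A gives 9>5; P2→R gives 8>0]
(B,R,X): not NE [P1→A gives 9>2]
(B,R,Y): not NE [P1→C gives 9>1; P3→X gives 6>4]
(B,R,Z): not NE [P1→A gives 9>2; P3→X gives 6>5]
(B,S,X): not NE [P1→C gives 9>3; P2→R gives 9>2]
(B,S,Y): not NE [P1→C gives 5>1; P2→R gives 9>3; P3→X gives 6>1]
(B,S,Z): not NE [P1→A gives 8>3; P2→R gives 8>2; P3→X gives 6>0]
(C,P,X): not NE [P2→Q gives 9>2]
(C,P,Y): not NE [P1→A gives 6>1; P2→R gives 11>7; P3→Z gives 6>5]
(C,P,Z): not NE [P1→A gives 6>5]
(C,Q,X): not NE [P3→Z gives 6>0]
(C,Q,Y): not NE [P2→R gives 11>1; P3→Z gives 6>0]
(C,Q,Z): not NE [P1→A gives 9>4]
(C,R,X): not NE [P1→A gives 9>0; P2→Q gives 9>7; P3→Y gives 10>5]
(C,R,Y): NE
(C,R,Z): not NE [P1→A gives 9>4; P2→Q gives 9>4; P3→Y gives 10>9]
(C,S,X): not NE [P2→Q gives 9>1; P3→Y gives 9>5]
(C,S,Y): not NE [P2→R gives 11>8]
(C,S,Z): not NE [P1→A gives 8>7; P2→Q gives 9>5; P3→Y gives 9>0]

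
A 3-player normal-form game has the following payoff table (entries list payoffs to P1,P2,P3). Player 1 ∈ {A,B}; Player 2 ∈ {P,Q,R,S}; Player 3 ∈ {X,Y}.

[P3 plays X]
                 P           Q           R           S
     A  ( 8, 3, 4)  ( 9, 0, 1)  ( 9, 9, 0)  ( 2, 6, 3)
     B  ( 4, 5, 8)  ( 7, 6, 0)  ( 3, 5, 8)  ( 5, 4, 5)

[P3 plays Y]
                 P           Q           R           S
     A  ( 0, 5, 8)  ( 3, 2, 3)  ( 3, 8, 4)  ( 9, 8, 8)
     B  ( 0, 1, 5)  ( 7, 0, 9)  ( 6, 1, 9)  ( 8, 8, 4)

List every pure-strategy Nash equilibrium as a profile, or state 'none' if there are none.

Nash profiles: (A,S,Y)

(A,P,X): not NE [P2→R gives 9>3; P3→Y gives 8>4]
(A,P,Y): not NE [P2→S gives 8>5]
(A,Q,X): not NE [P2→R gives 9>0; P3→Y gives 3>1]
(A,Q,Y): not NE [P1→B gives 7>3; P2→S gives 8>2]
(A,R,X): not NE [P3→Y gives 4>0]
(A,R,Y): not NE [P1→B gives 6>3]
(A,S,X): not NE [P1→B gives 5>2; P2→R gives 9>6; P3→Y gives 8>3]
(A,S,Y): NE
(B,P,X): not NE [P1→A gives 8>4; P2→Q gives 6>5]
(B,P,Y): not NE [P2→S gives 8>1; P3→X gives 8>5]
(B,Q,X): not NE [P1→A gives 9>7; P3→Y gives 9>0]
(B,Q,Y): not NE [P2→S gives 8>0]
(B,R,X): not NE [P1→A gives 9>3; P2→Q gives 6>5; P3→Y gives 9>8]
(B,R,Y): not NE [P2→S gives 8>1]
(B,S,X): not NE [P2→Q gives 6>4]
(B,S,Y): not NE [P1→A gives 9>8; P3→X gives 5>4]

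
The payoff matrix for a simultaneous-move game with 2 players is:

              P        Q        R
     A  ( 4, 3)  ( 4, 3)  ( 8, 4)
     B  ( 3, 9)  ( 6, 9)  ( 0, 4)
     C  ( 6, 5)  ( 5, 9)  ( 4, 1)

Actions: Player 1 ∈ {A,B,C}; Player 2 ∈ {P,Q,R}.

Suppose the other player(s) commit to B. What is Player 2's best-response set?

u_2(P vs B) = 9
u_2(Q vs B) = 9
u_2(R vs B) = 4
max payoff 9 at {P,Q}

BR_2 = {P,Q}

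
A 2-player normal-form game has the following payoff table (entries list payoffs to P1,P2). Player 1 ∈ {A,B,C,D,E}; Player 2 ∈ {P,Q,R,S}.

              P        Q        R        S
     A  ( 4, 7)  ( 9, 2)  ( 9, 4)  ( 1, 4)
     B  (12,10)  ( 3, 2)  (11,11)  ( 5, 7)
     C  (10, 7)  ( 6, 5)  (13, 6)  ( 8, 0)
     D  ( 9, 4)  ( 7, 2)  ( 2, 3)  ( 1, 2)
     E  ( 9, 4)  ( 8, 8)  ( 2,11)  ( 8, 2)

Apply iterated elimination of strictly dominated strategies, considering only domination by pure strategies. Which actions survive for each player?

P2 drop Q (R beats it: A:4>2 B:11>2 C:6>5 D:3>2 E:11>8)
P1 drop A (B beats it: P:12>4 R:11>9 S:5>1)
P1 drop D (B beats it: P:12>9 R:11>2 S:5>1)
P2 drop S (P beats it: B:10>7 C:7>0 E:4>2)
P1 drop E (B beats it: P:12>9 R:11>2)
P1→{B,C} P2→{P,R}

IESDS → P1:{B,C} P2:{P,R}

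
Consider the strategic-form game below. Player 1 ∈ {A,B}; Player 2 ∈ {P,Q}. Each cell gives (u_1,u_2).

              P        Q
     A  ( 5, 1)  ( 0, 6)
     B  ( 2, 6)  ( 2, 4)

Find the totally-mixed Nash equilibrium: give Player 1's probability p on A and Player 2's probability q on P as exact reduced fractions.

(p,q) = (2/7, 2/5)

P1 indiff ⇒ q·5+(1-q)·0 = q·2+(1-q)·2 ⇒ q(3) = (1-q)(2) ⇒ q = 2/5
P2 indiff ⇒ p·1+(1-p)·6 = p·6+(1-p)·4 ⇒ p(-5) = (1-p)(-2) ⇒ p = 2/7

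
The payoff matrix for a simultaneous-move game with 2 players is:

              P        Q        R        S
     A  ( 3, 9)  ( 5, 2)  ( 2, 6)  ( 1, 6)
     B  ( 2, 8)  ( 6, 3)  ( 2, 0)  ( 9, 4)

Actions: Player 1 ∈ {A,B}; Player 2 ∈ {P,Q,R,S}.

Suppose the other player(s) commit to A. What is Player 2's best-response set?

u_2(P vs A) = 9
u_2(Q vs A) = 2
u_2(R vs A) = 6
u_2(S vs A) = 6
max payoff 9 at {P}

BR_2 = {P}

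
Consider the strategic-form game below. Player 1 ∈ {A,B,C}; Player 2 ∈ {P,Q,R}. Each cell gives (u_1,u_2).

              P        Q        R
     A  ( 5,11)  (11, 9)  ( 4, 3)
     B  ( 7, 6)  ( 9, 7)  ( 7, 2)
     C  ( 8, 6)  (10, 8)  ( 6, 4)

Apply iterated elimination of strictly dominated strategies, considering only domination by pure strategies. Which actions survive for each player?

IESDS → P1:{A,C} P2:{P,Q}

P2 drop R (P beats it: A:11>3 B:6>2 C:6>4)
P1 drop B (C beats it: P:8>7 Q:10>9)
P1→{A,C} P2→{P,Q}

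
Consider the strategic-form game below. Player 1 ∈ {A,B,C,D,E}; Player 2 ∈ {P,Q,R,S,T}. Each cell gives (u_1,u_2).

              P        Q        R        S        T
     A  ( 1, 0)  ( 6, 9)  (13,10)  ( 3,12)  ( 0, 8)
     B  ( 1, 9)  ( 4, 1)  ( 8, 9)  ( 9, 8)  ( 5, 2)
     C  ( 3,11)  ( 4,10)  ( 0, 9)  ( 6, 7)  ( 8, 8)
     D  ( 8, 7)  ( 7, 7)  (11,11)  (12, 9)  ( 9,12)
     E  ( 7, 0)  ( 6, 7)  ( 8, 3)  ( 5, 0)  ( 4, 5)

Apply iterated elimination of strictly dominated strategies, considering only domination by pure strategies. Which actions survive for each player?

P1 drop B (D beats it: P:8>1 Q:7>4 R:11>8 S:12>9 T:9>5)
P1 drop C (D beats it: P:8>3 Q:7>4 R:11>0 S:12>6 T:9>8)
P1 drop E (D beats it: P:8>7 Q:7>6 R:11>8 S:12>5 T:9>4)
P2 drop P (R beats it: A:10>0 D:11>7)
P2 drop Q (R beats it: A:10>9 D:11>7)
P1→{A,D} P2→{R,S,T}

Remaining: P1:{A,D} P2:{R,S,T}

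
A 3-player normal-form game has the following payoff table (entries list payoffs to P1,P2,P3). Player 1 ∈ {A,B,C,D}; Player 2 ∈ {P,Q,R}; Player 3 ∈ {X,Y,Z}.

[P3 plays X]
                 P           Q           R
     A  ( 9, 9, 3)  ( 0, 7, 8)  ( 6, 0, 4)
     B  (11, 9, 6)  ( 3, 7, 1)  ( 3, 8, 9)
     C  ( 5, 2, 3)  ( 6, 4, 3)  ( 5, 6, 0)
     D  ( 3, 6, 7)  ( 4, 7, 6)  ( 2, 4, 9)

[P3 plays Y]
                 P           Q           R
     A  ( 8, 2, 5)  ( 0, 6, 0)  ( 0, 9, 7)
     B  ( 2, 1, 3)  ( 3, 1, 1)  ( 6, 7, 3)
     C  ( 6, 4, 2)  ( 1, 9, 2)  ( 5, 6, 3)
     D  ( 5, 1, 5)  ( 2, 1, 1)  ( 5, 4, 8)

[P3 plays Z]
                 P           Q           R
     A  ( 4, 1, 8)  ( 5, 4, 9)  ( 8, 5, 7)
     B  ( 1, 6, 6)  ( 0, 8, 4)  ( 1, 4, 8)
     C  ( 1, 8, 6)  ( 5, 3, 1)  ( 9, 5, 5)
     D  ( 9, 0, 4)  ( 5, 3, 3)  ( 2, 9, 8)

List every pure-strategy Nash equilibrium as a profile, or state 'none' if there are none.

(A,P,X): not NE [P1→B gives 11>9; P3→Z gives 8>3]
(A,P,Y): not NE [P2→R gives 9>2; P3→Z gives 8>5]
(A,P,Z): not NE [P1→D gives 9>4; P2→R gives 5>1]
(A,Q,X): not NE [P1→C gives 6>0; P2→P gives 9>7; P3→Z gives 9>8]
(A,Q,Y): not NE [P1→B gives 3>0; P2→R gives 9>6; P3→Z gives 9>0]
(A,Q,Z): not NE [P2→R gives 5>4]
(A,R,X): not NE [P2→P gives 9>0; P3→Z gives 7>4]
(A,R,Y): not NE [P1→B gives 6>0]
(A,R,Z): not NE [P1→C gives 9>8]
(B,P,X): NE
(B,P,Y): not NE [P1→A gives 8>2; P2→R gives 7>1; P3→Z gives 6>3]
(B,P,Z): not NE [P1→D gives 9>1; P2→Q gives 8>6]
(B,Q,X): not NE [P1→C gives 6>3; P2→P gives 9>7; P3→Z gives 4>1]
(B,Q,Y): not NE [P2→R gives 7>1; P3→Z gives 4>1]
(B,Q,Z): not NE [P1→D gives 5>0]
(B,R,X): not NE [P1→A gives 6>3; P2→P gives 9>8]
(B,R,Y): not NE [P3→X gives 9>3]
(B,R,Z): not NE [P1→C gives 9>1; P2→Q gives 8>4; P3→X gives 9>8]
(C,P,X): not NE [P1→B gives 11>5; P2→R gives 6>2; P3→Z gives 6>3]
(C,P,Y): not NE [P1→A gives 8>6; P2→Q gives 9>4; P3→Z gives 6>2]
(C,P,Z): not NE [P1→D gives 9>1]
(C,Q,X): not NE [P2→R gives 6>4]
(C,Q,Y): not NE [P1→B gives 3>1; P3→X gives 3>2]
(C,Q,Z): not NE [P2→P gives 8>3; P3→X gives 3>1]
(C,R,X): not NE [P1→A gives 6>5; P3→Z gives 5>0]
(C,R,Y): not NE [P1→B gives 6>5; P2→Q gives 9>6; P3→Z gives 5>3]
(C,R,Z): not NE [P2→P gives 8>5]
(D,P,X): not NE [P1→B gives 11>3; P2→Q gives 7>6]
(D,P,Y): not NE [P1→A gives 8>5; P2→R gives 4>1; P3→X gives 7>5]
(D,P,Z): not NE [P2→R gives 9>0; P3→X gives 7>4]
(D,Q,X): not NE [P1→C gives 6>4]
(D,Q,Y): not NE [P1→B gives 3>2; P2→R gives 4>1; P3→X gives 6>1]
(D,Q,Z): not NE [P2→R gives 9>3; P3→X gives 6>3]
(D,R,X): not NE [P1→A gives 6>2; P2→Q gives 7>4]
(D,R,Y): not NE [P1→B gives 6>5; P3→X gives 9>8]
(D,R,Z): not NE [P1→C gives 9>2; P3→X gives 9>8]

NE set: (B,P,X)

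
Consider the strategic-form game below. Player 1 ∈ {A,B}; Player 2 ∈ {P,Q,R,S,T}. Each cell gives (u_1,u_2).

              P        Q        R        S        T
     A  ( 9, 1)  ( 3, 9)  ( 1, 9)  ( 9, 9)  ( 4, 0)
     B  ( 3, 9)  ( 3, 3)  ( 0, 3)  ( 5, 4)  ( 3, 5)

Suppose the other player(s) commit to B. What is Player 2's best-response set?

argmax u_2 = {P}

u_2(P vs B) = 9
u_2(Q vs B) = 3
u_2(R vs B) = 3
u_2(S vs B) = 4
u_2(T vs B) = 5
max payoff 9 at {P}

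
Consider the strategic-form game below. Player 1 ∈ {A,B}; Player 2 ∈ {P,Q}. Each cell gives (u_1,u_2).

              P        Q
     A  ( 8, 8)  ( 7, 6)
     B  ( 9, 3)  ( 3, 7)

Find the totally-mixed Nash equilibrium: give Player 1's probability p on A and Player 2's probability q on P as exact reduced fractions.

(p,q) = (2/3, 4/5)

P1 indiff ⇒ q·8+(1-q)·7 = q·9+(1-q)·3 ⇒ q(-1) = (1-q)(-4) ⇒ q = 4/5
P2 indiff ⇒ p·8+(1-p)·3 = p·6+(1-p)·7 ⇒ p(2) = (1-p)(4) ⇒ p = 2/3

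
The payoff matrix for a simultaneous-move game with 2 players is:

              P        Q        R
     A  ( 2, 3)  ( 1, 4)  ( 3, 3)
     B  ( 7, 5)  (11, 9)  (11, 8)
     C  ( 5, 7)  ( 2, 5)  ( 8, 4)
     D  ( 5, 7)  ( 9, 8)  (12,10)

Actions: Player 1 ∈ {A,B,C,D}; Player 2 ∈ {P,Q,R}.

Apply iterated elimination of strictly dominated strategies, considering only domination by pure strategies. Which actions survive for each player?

Remaining: P1:{B,D} P2:{Q,R}

P1 drop A (B beats it: P:7>2 Q:11>1 R:11>3)
P1 drop C (B beats it: P:7>5 Q:11>2 R:11>8)
P2 drop P (Q beats it: B:9>5 D:8>7)
P1→{B,D} P2→{Q,R}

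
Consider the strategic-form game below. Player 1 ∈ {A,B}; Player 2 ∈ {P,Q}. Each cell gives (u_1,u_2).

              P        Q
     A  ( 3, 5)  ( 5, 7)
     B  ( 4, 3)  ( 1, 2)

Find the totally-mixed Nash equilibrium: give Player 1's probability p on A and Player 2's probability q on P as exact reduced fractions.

P1 indiff ⇒ q·3+(1-q)·5 = q·4+(1-q)·1 ⇒ q(-1) = (1-q)(-4) ⇒ q = 4/5
P2 indiff ⇒ p·5+(1-p)·3 = p·7+(1-p)·2 ⇒ p(-2) = (1-p)(-1) ⇒ p = 1/3

p=1/3, q=4/5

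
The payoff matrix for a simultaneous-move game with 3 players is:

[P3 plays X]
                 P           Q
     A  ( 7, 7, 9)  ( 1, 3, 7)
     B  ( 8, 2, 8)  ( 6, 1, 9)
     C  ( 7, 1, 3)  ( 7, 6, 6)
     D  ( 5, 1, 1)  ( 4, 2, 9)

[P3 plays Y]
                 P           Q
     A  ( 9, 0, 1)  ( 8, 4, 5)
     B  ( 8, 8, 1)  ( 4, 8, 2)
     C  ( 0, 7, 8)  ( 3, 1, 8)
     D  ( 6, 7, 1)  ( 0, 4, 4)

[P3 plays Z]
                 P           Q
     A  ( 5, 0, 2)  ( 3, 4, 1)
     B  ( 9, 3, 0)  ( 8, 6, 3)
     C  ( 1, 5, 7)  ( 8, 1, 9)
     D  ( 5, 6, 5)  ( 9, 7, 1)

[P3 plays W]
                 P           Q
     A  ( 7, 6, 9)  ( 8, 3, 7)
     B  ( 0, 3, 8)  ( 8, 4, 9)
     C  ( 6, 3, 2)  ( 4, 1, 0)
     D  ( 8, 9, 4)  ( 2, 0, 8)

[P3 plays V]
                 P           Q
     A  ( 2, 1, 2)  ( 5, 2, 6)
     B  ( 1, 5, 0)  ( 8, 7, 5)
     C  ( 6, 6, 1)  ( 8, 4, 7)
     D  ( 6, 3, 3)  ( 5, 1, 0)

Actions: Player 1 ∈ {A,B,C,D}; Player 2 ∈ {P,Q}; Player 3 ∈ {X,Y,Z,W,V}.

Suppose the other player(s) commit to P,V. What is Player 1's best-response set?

P1 best: {C,D}

u_1(A vs P,V) = 2
u_1(B vs P,V) = 1
u_1(C vs P,V) = 6
u_1(D vs P,V) = 6
max payoff 6 at {C,D}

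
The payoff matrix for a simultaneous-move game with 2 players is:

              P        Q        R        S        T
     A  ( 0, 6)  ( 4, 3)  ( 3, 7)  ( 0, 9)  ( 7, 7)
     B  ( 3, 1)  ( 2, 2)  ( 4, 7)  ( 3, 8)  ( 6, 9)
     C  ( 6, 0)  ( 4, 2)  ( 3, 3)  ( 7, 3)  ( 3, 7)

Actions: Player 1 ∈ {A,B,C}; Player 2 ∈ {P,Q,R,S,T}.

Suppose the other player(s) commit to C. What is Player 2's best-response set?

u_2(P vs C) = 0
u_2(Q vs C) = 2
u_2(R vs C) = 3
u_2(S vs C) = 3
u_2(T vs C) = 7
max payoff 7 at {T}

P2 best: {T}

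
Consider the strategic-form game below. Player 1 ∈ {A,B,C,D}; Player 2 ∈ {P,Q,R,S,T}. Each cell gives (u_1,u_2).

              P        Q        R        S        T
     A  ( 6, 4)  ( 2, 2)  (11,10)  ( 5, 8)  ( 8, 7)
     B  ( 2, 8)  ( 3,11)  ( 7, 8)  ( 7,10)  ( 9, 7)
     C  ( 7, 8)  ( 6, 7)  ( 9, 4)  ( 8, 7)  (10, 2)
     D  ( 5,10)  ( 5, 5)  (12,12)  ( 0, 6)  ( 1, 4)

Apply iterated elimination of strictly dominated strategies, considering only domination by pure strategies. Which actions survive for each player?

P1 drop B (C beats it: P:7>2 Q:6>3 R:9>7 S:8>7 T:10>9)
P2 drop Q (P beats it: A:4>2 C:8>7 D:10>5)
P2 drop T (R beats it: A:10>7 C:4>2 D:12>4)
P1→{A,C,D} P2→{P,R,S}

IESDS → P1:{A,C,D} P2:{P,R,S}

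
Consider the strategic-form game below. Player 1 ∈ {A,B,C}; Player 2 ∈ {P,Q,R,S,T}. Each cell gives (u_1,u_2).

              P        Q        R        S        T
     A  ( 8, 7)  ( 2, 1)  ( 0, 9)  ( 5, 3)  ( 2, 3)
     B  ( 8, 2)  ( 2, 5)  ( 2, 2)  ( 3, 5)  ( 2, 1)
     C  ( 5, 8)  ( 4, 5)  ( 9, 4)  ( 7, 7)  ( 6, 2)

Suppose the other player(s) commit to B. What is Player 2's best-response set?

u_2(P vs B) = 2
u_2(Q vs B) = 5
u_2(R vs B) = 2
u_2(S vs B) = 5
u_2(T vs B) = 1
max payoff 5 at {Q,S}

argmax u_2 = {Q,S}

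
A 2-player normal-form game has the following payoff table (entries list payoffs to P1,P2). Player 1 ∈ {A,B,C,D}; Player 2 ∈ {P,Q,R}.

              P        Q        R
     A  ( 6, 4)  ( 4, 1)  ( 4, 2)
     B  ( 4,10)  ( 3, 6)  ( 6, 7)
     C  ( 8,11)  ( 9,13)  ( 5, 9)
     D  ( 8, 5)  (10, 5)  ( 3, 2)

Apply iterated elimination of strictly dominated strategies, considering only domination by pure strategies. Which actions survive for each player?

P1 drop A (C beats it: P:8>6 Q:9>4 R:5>4)
P2 drop R (P beats it: B:10>7 C:11>9 D:5>2)
P1 drop B (C beats it: P:8>4 Q:9>3)
P1→{C,D} P2→{P,Q}

Remaining: P1:{C,D} P2:{P,Q}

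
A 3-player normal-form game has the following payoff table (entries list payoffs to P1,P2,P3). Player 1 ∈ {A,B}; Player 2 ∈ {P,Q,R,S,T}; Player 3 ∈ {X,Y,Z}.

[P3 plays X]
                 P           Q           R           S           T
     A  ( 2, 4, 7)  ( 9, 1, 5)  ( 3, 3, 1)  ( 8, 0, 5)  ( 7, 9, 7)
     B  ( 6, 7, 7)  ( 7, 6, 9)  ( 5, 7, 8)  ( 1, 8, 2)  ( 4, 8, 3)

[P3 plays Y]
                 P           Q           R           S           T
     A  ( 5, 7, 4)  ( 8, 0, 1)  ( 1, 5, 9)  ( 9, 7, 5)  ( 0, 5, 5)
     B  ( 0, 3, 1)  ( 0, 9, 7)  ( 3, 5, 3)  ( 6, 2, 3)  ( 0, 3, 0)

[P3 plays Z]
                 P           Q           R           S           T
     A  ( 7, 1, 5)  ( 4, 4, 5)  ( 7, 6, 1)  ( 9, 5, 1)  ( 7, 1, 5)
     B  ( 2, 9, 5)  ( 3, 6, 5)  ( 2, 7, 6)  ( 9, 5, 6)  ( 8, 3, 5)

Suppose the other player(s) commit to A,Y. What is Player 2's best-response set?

P2 best: {P,S}

u_2(P vs A,Y) = 7
u_2(Q vs A,Y) = 0
u_2(R vs A,Y) = 5
u_2(S vs A,Y) = 7
u_2(T vs A,Y) = 5
max payoff 7 at {P,S}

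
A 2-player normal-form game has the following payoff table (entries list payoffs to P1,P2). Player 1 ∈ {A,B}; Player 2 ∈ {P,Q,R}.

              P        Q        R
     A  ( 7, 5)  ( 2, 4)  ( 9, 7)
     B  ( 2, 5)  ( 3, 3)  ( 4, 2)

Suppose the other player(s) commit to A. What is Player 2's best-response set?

u_2(P vs A) = 5
u_2(Q vs A) = 4
u_2(R vs A) = 7
max payoff 7 at {R}

BR_2 = {R}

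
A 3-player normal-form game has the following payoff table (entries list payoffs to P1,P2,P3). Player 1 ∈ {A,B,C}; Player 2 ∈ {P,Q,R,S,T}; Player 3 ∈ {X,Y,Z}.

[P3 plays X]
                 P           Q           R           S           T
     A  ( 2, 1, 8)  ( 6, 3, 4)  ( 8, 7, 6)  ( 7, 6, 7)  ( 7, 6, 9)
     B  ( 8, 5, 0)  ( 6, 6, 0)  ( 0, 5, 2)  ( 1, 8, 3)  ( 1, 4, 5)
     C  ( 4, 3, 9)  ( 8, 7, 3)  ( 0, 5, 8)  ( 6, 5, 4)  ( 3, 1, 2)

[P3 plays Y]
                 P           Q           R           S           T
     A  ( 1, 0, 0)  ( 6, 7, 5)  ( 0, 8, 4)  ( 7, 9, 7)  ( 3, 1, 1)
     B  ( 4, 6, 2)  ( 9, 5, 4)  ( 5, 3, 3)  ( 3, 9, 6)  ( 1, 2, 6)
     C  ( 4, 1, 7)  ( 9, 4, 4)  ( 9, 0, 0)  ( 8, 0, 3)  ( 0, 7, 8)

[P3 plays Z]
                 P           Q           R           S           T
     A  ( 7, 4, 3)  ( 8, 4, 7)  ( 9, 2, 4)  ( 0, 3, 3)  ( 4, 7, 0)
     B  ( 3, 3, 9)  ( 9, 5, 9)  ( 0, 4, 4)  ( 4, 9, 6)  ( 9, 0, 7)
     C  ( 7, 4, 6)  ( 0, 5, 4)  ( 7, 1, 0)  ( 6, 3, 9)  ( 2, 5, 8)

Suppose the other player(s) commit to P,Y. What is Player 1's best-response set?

argmax u_1 = {B,C}

u_1(A vs P,Y) = 1
u_1(B vs P,Y) = 4
u_1(C vs P,Y) = 4
max payoff 4 at {B,C}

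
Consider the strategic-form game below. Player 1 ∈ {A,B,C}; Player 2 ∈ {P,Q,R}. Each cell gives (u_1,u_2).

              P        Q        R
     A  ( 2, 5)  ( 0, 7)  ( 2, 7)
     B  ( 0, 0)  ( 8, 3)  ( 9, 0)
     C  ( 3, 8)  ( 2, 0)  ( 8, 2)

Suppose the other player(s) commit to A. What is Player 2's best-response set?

u_2(P vs A) = 5
u_2(Q vs A) = 7
u_2(R vs A) = 7
max payoff 7 at {Q,R}

argmax u_2 = {Q,R}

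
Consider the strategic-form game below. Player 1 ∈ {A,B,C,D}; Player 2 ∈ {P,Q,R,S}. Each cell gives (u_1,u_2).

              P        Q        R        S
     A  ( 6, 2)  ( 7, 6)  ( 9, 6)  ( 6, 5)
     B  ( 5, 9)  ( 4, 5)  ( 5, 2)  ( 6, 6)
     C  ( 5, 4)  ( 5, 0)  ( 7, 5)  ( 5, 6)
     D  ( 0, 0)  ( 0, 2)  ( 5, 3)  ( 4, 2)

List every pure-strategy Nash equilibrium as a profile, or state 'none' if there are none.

NE set: (A,Q), (A,R)

(A,P): not NE [P2→R gives 6>2]
(A,Q): NE
(A,R): NE
(A,S): not NE [P2→R gives 6>5]
(B,P): not NE [P1→A gives 6>5]
(B,Q): not NE [P1→A gives 7>4; P2→P gives 9>5]
(B,R): not NE [P1→A gives 9>5; P2→P gives 9>2]
(B,S): not NE [P2→P gives 9>6]
(C,P): not NE [P1→A gives 6>5; P2→S gives 6>4]
(C,Q): not NE [P1→A gives 7>5; P2→S gives 6>0]
(C,R): not NE [P1→A gives 9>7; P2→S gives 6>5]
(C,S): not NE [P1→B gives 6>5]
(D,P): not NE [P1→A gives 6>0; P2→R gives 3>0]
(D,Q): not NE [P1→A gives 7>0; P2→R gives 3>2]
(D,R): not NE [P1→A gives 9>5]
(D,S): not NE [P1→B gives 6>4; P2→R gives 3>2]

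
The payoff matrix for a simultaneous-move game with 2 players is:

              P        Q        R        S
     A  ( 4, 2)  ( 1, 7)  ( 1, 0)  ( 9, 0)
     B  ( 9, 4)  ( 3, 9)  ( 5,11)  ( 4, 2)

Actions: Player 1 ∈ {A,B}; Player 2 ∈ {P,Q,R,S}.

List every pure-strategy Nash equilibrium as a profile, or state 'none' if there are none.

(A,P): not NE [P1→B gives 9>4; P2→Q gives 7>2]
(A,Q): not NE [P1→B gives 3>1]
(A,R): not NE [P1→B gives 5>1; P2→Q gives 7>0]
(A,S): not NE [P2→Q gives 7>0]
(B,P): not NE [P2→R gives 11>4]
(B,Q): not NE [P2→R gives 11>9]
(B,R): NE
(B,S): not NE [P1→A gives 9>4; P2→R gives 11>2]

NE set: (B,R)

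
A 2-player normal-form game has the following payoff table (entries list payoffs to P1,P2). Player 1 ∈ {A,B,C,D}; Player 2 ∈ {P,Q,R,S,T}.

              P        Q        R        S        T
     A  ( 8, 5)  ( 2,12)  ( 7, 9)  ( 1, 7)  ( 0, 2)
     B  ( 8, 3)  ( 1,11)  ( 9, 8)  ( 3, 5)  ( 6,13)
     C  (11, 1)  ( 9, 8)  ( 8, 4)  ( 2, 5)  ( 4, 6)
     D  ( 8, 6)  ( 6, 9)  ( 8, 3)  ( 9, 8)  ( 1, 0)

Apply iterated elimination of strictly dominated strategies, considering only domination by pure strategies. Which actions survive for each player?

Remaining: P1:{B,C} P2:{Q,T}

P1 drop A (C beats it: P:11>8 Q:9>2 R:8>7 S:2>1 T:4>0)
P2 drop P (Q beats it: B:11>3 C:8>1 D:9>6)
P2 drop R (Q beats it: B:11>8 C:8>4 D:9>3)
P2 drop S (Q beats it: B:11>5 C:8>5 D:9>8)
P1 drop D (C beats it: Q:9>6 T:4>1)
P1→{B,C} P2→{Q,T}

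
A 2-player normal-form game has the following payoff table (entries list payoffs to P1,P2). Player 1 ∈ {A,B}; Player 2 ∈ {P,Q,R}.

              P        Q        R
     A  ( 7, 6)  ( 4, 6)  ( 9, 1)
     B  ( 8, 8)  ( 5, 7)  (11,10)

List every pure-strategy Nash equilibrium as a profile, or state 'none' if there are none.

(A,P): not NE [P1→B gives 8>7]
(A,Q): not NE [P1→B gives 5>4]
(A,R): not NE [P1→B gives 11>9; P2→Q gives 6>1]
(B,P): not NE [P2→R gives 10>8]
(B,Q): not NE [P2→R gives 10>7]
(B,R): NE

Nash profiles: (B,R)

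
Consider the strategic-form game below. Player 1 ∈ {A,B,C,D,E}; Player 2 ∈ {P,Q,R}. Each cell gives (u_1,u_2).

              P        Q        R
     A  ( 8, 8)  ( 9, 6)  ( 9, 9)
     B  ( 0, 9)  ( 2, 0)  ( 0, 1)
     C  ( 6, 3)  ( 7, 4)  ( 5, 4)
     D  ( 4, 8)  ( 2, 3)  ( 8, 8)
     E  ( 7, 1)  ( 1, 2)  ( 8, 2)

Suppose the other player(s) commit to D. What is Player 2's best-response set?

u_2(P vs D) = 8
u_2(Q vs D) = 3
u_2(R vs D) = 8
max payoff 8 at {P,R}

BR_2 = {P,R}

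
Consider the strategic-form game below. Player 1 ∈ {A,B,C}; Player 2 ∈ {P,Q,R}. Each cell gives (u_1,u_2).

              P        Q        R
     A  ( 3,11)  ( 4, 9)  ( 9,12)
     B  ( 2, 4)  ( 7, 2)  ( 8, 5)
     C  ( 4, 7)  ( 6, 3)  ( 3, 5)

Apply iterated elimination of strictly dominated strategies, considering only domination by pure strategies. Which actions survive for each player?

P2 drop Q (P beats it: A:11>9 B:4>2 C:7>3)
P1 drop B (A beats it: P:3>2 R:9>8)
P1→{A,C} P2→{P,R}

Remaining: P1:{A,C} P2:{P,R}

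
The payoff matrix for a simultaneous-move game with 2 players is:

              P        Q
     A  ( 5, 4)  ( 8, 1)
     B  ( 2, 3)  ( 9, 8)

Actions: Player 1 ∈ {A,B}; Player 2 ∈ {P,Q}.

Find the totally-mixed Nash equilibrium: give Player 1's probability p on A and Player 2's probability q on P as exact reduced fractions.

P1 indiff ⇒ q·5+(1-q)·8 = q·2+(1-q)·9 ⇒ q(3) = (1-q)(1) ⇒ q = 1/4
P2 indiff ⇒ p·4+(1-p)·3 = p·1+(1-p)·8 ⇒ p(3) = (1-p)(5) ⇒ p = 5/8

p=5/8, q=1/4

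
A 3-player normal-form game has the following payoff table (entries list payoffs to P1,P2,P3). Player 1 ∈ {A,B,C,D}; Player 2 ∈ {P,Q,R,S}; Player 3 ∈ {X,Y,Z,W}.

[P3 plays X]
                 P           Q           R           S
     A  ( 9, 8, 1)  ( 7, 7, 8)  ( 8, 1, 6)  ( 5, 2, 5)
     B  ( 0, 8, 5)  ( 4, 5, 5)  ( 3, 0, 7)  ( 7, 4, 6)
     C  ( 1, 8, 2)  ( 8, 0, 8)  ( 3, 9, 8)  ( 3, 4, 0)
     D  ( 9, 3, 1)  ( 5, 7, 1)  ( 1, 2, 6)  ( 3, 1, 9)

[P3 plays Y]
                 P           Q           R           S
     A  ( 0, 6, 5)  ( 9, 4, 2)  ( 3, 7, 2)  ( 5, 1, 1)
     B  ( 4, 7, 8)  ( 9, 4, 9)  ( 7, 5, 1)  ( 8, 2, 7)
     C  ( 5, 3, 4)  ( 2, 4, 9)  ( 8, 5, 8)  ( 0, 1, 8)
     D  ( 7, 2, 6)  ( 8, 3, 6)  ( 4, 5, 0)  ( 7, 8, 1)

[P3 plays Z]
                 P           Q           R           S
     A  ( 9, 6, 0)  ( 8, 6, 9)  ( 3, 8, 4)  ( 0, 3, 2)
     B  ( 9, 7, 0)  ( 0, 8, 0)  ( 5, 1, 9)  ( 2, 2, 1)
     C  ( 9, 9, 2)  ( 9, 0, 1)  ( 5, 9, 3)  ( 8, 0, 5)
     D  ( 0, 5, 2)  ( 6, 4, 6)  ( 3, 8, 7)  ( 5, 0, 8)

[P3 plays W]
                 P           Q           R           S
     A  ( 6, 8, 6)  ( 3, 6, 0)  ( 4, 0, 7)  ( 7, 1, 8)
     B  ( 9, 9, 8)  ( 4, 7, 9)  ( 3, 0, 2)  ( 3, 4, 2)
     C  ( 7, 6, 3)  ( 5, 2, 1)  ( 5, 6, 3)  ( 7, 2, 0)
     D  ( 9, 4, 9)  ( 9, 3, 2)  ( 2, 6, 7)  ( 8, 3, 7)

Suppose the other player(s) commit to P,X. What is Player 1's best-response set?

u_1(A vs P,X) = 9
u_1(B vs P,X) = 0
u_1(C vs P,X) = 1
u_1(D vs P,X) = 9
max payoff 9 at {A,D}

BR_1 = {A,D}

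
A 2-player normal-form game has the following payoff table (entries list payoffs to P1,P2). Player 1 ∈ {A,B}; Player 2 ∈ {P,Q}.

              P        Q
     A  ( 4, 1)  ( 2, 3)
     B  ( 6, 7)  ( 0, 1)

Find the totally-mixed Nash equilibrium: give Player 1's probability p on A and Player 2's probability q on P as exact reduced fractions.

P1 indiff ⇒ q·4+(1-q)·2 = q·6+(1-q)·0 ⇒ q(-2) = (1-q)(-2) ⇒ q = 1/2
P2 indiff ⇒ p·1+(1-p)·7 = p·3+(1-p)·1 ⇒ p(-2) = (1-p)(-6) ⇒ p = 3/4

P1 mixes 3/4 on A; P2 mixes 1/2 on P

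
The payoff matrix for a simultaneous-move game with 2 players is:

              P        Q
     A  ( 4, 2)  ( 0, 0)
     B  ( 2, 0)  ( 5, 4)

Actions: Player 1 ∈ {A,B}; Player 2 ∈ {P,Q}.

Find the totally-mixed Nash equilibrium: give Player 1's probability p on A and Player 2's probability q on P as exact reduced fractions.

P1 indiff ⇒ q·4+(1-q)·0 = q·2+(1-q)·5 ⇒ q(2) = (1-q)(5) ⇒ q = 5/7
P2 indiff ⇒ p·2+(1-p)·0 = p·0+(1-p)·4 ⇒ p(2) = (1-p)(4) ⇒ p = 2/3

p=2/3, q=5/7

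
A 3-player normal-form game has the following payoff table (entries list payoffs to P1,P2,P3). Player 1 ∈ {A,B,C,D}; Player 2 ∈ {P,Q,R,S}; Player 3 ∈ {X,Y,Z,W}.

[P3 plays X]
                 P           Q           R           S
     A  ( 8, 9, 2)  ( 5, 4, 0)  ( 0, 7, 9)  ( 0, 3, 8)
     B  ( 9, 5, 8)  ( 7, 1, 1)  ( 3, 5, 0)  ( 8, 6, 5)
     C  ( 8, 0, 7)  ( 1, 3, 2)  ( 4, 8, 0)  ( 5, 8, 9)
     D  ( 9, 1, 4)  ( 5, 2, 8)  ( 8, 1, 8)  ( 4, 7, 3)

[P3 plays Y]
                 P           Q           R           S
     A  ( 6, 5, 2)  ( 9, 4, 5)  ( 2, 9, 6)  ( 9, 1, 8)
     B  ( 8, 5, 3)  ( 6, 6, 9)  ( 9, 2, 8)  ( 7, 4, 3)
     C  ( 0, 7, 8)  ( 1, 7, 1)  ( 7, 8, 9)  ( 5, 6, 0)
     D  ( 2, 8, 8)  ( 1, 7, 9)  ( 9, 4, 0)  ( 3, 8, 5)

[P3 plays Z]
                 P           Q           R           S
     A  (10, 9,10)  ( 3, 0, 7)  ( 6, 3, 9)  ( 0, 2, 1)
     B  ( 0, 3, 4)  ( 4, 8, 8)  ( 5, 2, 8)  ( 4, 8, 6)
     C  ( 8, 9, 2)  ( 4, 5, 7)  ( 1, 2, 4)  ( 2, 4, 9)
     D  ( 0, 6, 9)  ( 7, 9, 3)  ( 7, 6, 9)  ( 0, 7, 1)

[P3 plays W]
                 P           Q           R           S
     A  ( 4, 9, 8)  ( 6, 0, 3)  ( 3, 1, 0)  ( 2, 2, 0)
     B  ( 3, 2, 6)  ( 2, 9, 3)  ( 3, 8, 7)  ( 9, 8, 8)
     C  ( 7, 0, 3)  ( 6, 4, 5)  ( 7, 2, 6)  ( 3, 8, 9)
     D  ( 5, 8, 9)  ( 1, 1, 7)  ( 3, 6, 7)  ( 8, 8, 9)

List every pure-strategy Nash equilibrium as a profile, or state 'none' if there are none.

Nash profiles: (A,P,Z)

(A,P,X): not NE [P1→D gives 9>8; P3→Z gives 10>2]
(A,P,Y): not NE [P1→B gives 8>6; P2→R gives 9>5; P3→Z gives 10>2]
(A,P,Z): NE
(A,P,W): not NE [P1→C gives 7>4; P3→Z gives 10>8]
(A,Q,X): not NE [P1→B gives 7>5; P2→P gives 9>4; P3→Z gives 7>0]
(A,Q,Y): not NE [P2→R gives 9>4; P3→Z gives 7>5]
(A,Q,Z): not NE [P1→D gives 7>3; P2→P gives 9>0]
(A,Q,W): not NE [P2→P gives 9>0; P3→Z gives 7>3]
(A,R,X): not NE [P1→D gives 8>0; P2→P gives 9>7]
(A,R,Y): not NE [P1→D gives 9>2; P3→Z gives 9>6]
(A,R,Z): not NE [P1→D gives 7>6; P2→P gives 9>3]
(A,R,W): not NE [P1→C gives 7>3; P2→P gives 9>1; P3→Z gives 9>0]
(A,S,X): not NE [P1→B gives 8>0; P2→P gives 9>3]
(A,S,Y): not NE [P2→R gives 9>1]
(A,S,Z): not NE [P1→B gives 4>0; P2→P gives 9>2; P3→Y gives 8>1]
(A,S,W): not NE [P1→B gives 9>2; P2→P gives 9>2; P3→Y gives 8>0]
(B,P,X): not NE [P2→S gives 6>5]
(B,P,Y): not NE [P2→Q gives 6>5; P3→X gives 8>3]
(B,P,Z): not NE [P1→A gives 10>0; P2→S gives 8>3; P3→X gives 8>4]
(B,P,W): not NE [P1→C gives 7>3; P2→Q gives 9>2; P3→X gives 8>6]
(B,Q,X): not NE [P2→S gives 6>1; P3→Y gives 9>1]
(B,Q,Y): not NE [P1→A gives 9>6]
(B,Q,Z): not NE [P1→D gives 7>4; P3→Y gives 9>8]
(B,Q,W): not NE [P1→C gives 6>2; P3→Y gives 9>3]
(B,R,X): not NE [P1→D gives 8>3; P2→S gives 6>5; P3→Z gives 8>0]
(B,R,Y): not NE [P2→Q gives 6>2]
(B,R,Z): not NE [P1→D gives 7>5; P2→S gives 8>2]
(B,R,W): not NE [P1→C gives 7>3; P2→Q gives 9>8; P3→Z gives 8>7]
(B,S,X): not NE [P3→W gives 8>5]
(B,S,Y): not NE [P1→A gives 9>7; P2→Q gives 6>4; P3→W gives 8>3]
(B,S,Z): not NE [P3→W gives 8>6]
(B,S,W): not NE [P2→Q gives 9>8]
(C,P,X): not NE [P1→D gives 9>8; P2→S gives 8>0; P3→Y gives 8>7]
(C,P,Y): not NE [P1→B gives 8>0; P2→R gives 8>7]
(C,P,Z): not NE [P1→A gives 10>8; P3→Y gives 8>2]
(C,P,W): not NE [P2→S gives 8>0; P3→Y gives 8>3]
(C,Q,X): not NE [P1→B gives 7>1; P2→S gives 8>3; P3→Z gives 7>2]
(C,Q,Y): not NE [P1→A gives 9>1; P2→R gives 8>7; P3→Z gives 7>1]
(C,Q,Z): not NE [P1→D gives 7>4; P2→P gives 9>5]
(C,Q,W): not NE [P2→S gives 8>4; P3→Z gives 7>5]
(C,R,X): not NE [P1→D gives 8>4; P3→Y gives 9>0]
(C,R,Y): not NE [P1→D gives 9>7]
(C,R,Z): not NE [P1→D gives 7>1; P2→P gives 9>2; P3→Y gives 9>4]
(C,R,W): not NE [P2→S gives 8>2; P3→Y gives 9>6]
(C,S,X): not NE [P1→B gives 8>5]
(C,S,Y): not NE [P1→A gives 9>5; P2→R gives 8>6; P3→W gives 9>0]
(C,S,Z): not NE [P1→B gives 4>2; P2→P gives 9>4]
(C,S,W): not NE [P1→B gives 9>3]
(D,P,X): not NE [P2→S gives 7>1; P3→W gives 9>4]
(D,P,Y): not NE [P1→B gives 8>2; P3→W gives 9>8]
(D,P,Z): not NE [P1→A gives 10>0; P2→Q gives 9>6]
(D,P,W): not NE [P1→C gives 7>5]
(D,Q,X): not NE [P1→B gives 7>5; P2→S gives 7>2; P3→Y gives 9>8]
(D,Q,Y): not NE [P1→A gives 9>1; P2→S gives 8>7]
(D,Q,Z): not NE [P3→Y gives 9>3]
(D,Q,W): not NE [P1→C gives 6>1; P2→S gives 8>1; P3→Y gives 9>7]
(D,R,X): not NE [P2→S gives 7>1; P3→Z gives 9>8]
(D,R,Y): not NE [P2→S gives 8>4; P3→Z gives 9>0]
(D,R,Z): not NE [P2→Q gives 9>6]
(D,R,W): not NE [P1→C gives 7>3; P2→S gives 8>6; P3→Z gives 9>7]
(D,S,X): not NE [P1→B gives 8>4; P3→W gives 9>3]
(D,S,Y): not NE [P1→A gives 9>3; P3→W gives 9>5]
(D,S,Z): not NE [P1→B gives 4>0; P2→Q gives 9>7; P3→W gives 9>1]
(D,S,W): not NE [P1→B gives 9>8]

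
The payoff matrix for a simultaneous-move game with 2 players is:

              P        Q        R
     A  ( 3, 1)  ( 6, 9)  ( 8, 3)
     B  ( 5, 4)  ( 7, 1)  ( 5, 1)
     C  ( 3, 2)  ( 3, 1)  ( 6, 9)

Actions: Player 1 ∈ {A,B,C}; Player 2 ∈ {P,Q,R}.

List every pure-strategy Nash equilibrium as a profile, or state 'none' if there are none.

(A,P): not NE [P1→B gives 5>3; P2→Q gives 9>1]
(A,Q): not NE [P1→B gives 7>6]
(A,R): not NE [P2→Q gives 9>3]
(B,P): NE
(B,Q): not NE [P2→P gives 4>1]
(B,R): not NE [P1→A gives 8>5; P2→P gives 4>1]
(C,P): not NE [P1→B gives 5>3; P2→R gives 9>2]
(C,Q): not NE [P1→B gives 7>3; P2→R gives 9>1]
(C,R): not NE [P1→A gives 8>6]

NE set: (B,P)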